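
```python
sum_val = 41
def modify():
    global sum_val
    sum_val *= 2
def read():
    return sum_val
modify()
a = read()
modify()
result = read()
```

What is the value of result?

Step 1: sum_val = 41.
Step 2: First modify(): sum_val = 41 * 2 = 82.
Step 3: Second modify(): sum_val = 82 * 2 = 164.
Step 4: read() returns 164

The answer is 164.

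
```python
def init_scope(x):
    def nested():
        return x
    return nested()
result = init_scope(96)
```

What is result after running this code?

Step 1: init_scope(96) binds parameter x = 96.
Step 2: nested() looks up x in enclosing scope and finds the parameter x = 96.
Step 3: result = 96

The answer is 96.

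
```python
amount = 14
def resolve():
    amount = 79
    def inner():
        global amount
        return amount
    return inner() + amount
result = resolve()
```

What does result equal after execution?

Step 1: Global amount = 14. resolve() shadows with local amount = 79.
Step 2: inner() uses global keyword, so inner() returns global amount = 14.
Step 3: resolve() returns 14 + 79 = 93

The answer is 93.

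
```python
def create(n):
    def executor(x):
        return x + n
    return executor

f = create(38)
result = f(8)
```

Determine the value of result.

Step 1: create(38) creates a closure that captures n = 38.
Step 2: f(8) calls the closure with x = 8, returning 8 + 38 = 46.
Step 3: result = 46

The answer is 46.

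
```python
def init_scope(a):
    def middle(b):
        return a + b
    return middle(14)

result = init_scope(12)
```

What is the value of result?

Step 1: init_scope(12) passes a = 12.
Step 2: middle(14) has b = 14, reads a = 12 from enclosing.
Step 3: result = 12 + 14 = 26

The answer is 26.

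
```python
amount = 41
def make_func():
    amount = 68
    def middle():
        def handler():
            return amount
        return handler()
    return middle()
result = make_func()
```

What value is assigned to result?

Step 1: make_func() defines amount = 68. middle() and handler() have no local amount.
Step 2: handler() checks local (none), enclosing middle() (none), enclosing make_func() and finds amount = 68.
Step 3: result = 68

The answer is 68.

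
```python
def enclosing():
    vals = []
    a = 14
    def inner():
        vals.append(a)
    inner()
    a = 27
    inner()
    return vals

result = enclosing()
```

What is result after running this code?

Step 1: a = 14. inner() appends current a to vals.
Step 2: First inner(): appends 14. Then a = 27.
Step 3: Second inner(): appends 27 (closure sees updated a). result = [14, 27]

The answer is [14, 27].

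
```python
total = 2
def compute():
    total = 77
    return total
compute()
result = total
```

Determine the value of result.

Step 1: Global total = 2.
Step 2: compute() creates local total = 77 (shadow, not modification).
Step 3: After compute() returns, global total is unchanged. result = 2

The answer is 2.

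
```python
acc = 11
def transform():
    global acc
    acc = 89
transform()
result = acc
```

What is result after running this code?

Step 1: acc = 11 globally.
Step 2: transform() declares global acc and sets it to 89.
Step 3: After transform(), global acc = 89. result = 89

The answer is 89.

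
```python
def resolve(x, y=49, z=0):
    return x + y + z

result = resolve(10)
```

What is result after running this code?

Step 1: resolve(10) uses defaults y = 49, z = 0.
Step 2: Returns 10 + 49 + 0 = 59.
Step 3: result = 59

The answer is 59.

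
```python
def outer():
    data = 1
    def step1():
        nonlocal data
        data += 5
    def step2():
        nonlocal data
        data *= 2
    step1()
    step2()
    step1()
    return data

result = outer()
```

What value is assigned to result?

Step 1: data = 1.
Step 2: step1(): data = 1 + 5 = 6.
Step 3: step2(): data = 6 * 2 = 12.
Step 4: step1(): data = 12 + 5 = 17. result = 17

The answer is 17.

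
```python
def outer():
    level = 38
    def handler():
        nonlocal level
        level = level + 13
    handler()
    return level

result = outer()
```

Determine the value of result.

Step 1: outer() sets level = 38.
Step 2: handler() uses nonlocal to modify level in outer's scope: level = 38 + 13 = 51.
Step 3: outer() returns the modified level = 51

The answer is 51.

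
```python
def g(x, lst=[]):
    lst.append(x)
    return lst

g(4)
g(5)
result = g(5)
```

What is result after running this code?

Step 1: Mutable default argument gotcha! The list [] is created once.
Step 2: Each call appends to the SAME list: [4], [4, 5], [4, 5, 5].
Step 3: result = [4, 5, 5]

The answer is [4, 5, 5].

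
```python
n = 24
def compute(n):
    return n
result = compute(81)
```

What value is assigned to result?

Step 1: Global n = 24.
Step 2: compute(81) takes parameter n = 81, which shadows the global.
Step 3: result = 81

The answer is 81.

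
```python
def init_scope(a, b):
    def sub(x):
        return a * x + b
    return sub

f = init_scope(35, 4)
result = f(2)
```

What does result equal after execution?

Step 1: init_scope(35, 4) captures a = 35, b = 4.
Step 2: f(2) computes 35 * 2 + 4 = 74.
Step 3: result = 74

The answer is 74.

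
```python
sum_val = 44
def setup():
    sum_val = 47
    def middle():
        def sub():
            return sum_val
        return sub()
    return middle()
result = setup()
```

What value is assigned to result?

Step 1: setup() defines sum_val = 47. middle() and sub() have no local sum_val.
Step 2: sub() checks local (none), enclosing middle() (none), enclosing setup() and finds sum_val = 47.
Step 3: result = 47

The answer is 47.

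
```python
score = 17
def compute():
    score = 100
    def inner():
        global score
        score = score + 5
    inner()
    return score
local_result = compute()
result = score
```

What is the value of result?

Step 1: Global score = 17. compute() creates local score = 100.
Step 2: inner() declares global score and adds 5: global score = 17 + 5 = 22.
Step 3: compute() returns its local score = 100 (unaffected by inner).
Step 4: result = global score = 22

The answer is 22.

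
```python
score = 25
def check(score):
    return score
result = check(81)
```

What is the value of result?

Step 1: Global score = 25.
Step 2: check(81) takes parameter score = 81, which shadows the global.
Step 3: result = 81

The answer is 81.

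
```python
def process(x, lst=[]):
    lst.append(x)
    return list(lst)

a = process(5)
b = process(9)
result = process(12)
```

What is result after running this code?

Step 1: Default list is shared. list() creates copies for return values.
Step 2: Internal list grows: [5] -> [5, 9] -> [5, 9, 12].
Step 3: result = [5, 9, 12]

The answer is [5, 9, 12].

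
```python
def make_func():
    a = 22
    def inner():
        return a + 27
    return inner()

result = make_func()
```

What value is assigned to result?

Step 1: make_func() defines a = 22.
Step 2: inner() reads a = 22 from enclosing scope, returns 22 + 27 = 49.
Step 3: result = 49

The answer is 49.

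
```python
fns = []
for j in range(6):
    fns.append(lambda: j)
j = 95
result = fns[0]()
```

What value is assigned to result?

Step 1: Lambdas capture the variable j by reference, not by value.
Step 2: After the loop, j is reassigned to 95.
Step 3: fns[0]() looks up the current j = 95. result = 95

The answer is 95.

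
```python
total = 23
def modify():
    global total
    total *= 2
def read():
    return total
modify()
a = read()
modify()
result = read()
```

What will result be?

Step 1: total = 23.
Step 2: First modify(): total = 23 * 2 = 46.
Step 3: Second modify(): total = 46 * 2 = 92.
Step 4: read() returns 92

The answer is 92.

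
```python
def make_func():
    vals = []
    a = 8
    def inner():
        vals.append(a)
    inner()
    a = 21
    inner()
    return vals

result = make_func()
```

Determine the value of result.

Step 1: a = 8. inner() appends current a to vals.
Step 2: First inner(): appends 8. Then a = 21.
Step 3: Second inner(): appends 21 (closure sees updated a). result = [8, 21]

The answer is [8, 21].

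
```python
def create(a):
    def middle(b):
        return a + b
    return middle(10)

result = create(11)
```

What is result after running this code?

Step 1: create(11) passes a = 11.
Step 2: middle(10) has b = 10, reads a = 11 from enclosing.
Step 3: result = 11 + 10 = 21

The answer is 21.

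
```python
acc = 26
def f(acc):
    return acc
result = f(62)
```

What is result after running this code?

Step 1: Global acc = 26.
Step 2: f(62) takes parameter acc = 62, which shadows the global.
Step 3: result = 62

The answer is 62.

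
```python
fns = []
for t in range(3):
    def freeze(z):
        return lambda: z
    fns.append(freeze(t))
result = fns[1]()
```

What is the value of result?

Step 1: freeze(t) creates a new scope capturing z = t at call time.
Step 2: fns[1] = freeze(1), so its lambda captures z = 1.
Step 3: result = 1 (closure factory fixes late binding)

The answer is 1.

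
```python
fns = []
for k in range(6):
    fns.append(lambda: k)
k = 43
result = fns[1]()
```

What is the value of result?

Step 1: Lambdas capture the variable k by reference, not by value.
Step 2: After the loop, k is reassigned to 43.
Step 3: fns[1]() looks up the current k = 43. result = 43

The answer is 43.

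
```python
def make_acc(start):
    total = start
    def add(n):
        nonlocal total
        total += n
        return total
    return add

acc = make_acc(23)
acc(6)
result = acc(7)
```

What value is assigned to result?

Step 1: make_acc(23) creates closure with total = 23.
Step 2: First acc(6): total = 23 + 6 = 29.
Step 3: Second acc(7): total = 29 + 7 = 36. result = 36

The answer is 36.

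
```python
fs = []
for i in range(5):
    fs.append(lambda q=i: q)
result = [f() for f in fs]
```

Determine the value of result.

Step 1: Default arg q=i captures i at each iteration.
Step 2: Each lambda has its own default: 0, 1, ..., 4.
Step 3: result = [0, 1, 2, 3, 4]

The answer is [0, 1, 2, 3, 4].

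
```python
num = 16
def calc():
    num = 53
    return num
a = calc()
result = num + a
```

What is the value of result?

Step 1: Global num = 16. calc() returns local num = 53.
Step 2: a = 53. Global num still = 16.
Step 3: result = 16 + 53 = 69

The answer is 69.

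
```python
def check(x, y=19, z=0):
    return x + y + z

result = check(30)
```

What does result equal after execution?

Step 1: check(30) uses defaults y = 19, z = 0.
Step 2: Returns 30 + 19 + 0 = 49.
Step 3: result = 49

The answer is 49.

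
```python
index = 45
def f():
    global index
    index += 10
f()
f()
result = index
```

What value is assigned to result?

Step 1: index = 45.
Step 2: First f(): index = 45 + 10 = 55.
Step 3: Second f(): index = 55 + 10 = 65. result = 65

The answer is 65.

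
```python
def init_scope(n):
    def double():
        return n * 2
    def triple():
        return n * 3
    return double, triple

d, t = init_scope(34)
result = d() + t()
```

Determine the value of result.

Step 1: Both closures capture the same n = 34.
Step 2: d() = 34 * 2 = 68, t() = 34 * 3 = 102.
Step 3: result = 68 + 102 = 170

The answer is 170.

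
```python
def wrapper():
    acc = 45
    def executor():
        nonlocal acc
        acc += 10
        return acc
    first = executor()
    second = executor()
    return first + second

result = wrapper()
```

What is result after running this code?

Step 1: acc starts at 45.
Step 2: First call: acc = 45 + 10 = 55, returns 55.
Step 3: Second call: acc = 55 + 10 = 65, returns 65.
Step 4: result = 55 + 65 = 120

The answer is 120.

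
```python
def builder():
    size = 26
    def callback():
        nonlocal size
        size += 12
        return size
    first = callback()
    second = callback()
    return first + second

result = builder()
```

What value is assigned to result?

Step 1: size starts at 26.
Step 2: First call: size = 26 + 12 = 38, returns 38.
Step 3: Second call: size = 38 + 12 = 50, returns 50.
Step 4: result = 38 + 50 = 88

The answer is 88.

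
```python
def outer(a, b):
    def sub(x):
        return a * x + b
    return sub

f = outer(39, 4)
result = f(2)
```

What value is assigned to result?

Step 1: outer(39, 4) captures a = 39, b = 4.
Step 2: f(2) computes 39 * 2 + 4 = 82.
Step 3: result = 82

The answer is 82.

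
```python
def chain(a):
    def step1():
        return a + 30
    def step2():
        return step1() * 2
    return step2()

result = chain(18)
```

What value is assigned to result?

Step 1: chain(18) captures a = 18.
Step 2: step2() calls step1() which returns 18 + 30 = 48.
Step 3: step2() returns 48 * 2 = 96

The answer is 96.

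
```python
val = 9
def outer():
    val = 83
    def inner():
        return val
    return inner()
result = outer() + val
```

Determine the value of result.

Step 1: Global val = 9. outer() shadows with val = 83.
Step 2: inner() returns enclosing val = 83. outer() = 83.
Step 3: result = 83 + global val (9) = 92

The answer is 92.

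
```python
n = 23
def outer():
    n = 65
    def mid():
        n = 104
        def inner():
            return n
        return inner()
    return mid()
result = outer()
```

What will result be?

Step 1: Three levels of shadowing: global 23, outer 65, mid 104.
Step 2: inner() finds n = 104 in enclosing mid() scope.
Step 3: result = 104

The answer is 104.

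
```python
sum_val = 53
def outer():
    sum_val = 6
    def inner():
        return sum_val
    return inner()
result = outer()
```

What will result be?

Step 1: sum_val = 53 globally, but outer() defines sum_val = 6 locally.
Step 2: inner() looks up sum_val. Not in local scope, so checks enclosing scope (outer) and finds sum_val = 6.
Step 3: result = 6

The answer is 6.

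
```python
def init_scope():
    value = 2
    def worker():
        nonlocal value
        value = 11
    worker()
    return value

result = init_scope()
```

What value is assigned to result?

Step 1: init_scope() sets value = 2.
Step 2: worker() uses nonlocal to reassign value = 11.
Step 3: result = 11

The answer is 11.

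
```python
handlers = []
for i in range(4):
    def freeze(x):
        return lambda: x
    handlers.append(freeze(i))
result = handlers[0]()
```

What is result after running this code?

Step 1: freeze(i) creates a new scope capturing x = i at call time.
Step 2: handlers[0] = freeze(0), so its lambda captures x = 0.
Step 3: result = 0 (closure factory fixes late binding)

The answer is 0.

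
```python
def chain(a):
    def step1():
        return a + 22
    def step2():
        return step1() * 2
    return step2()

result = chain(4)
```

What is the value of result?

Step 1: chain(4) captures a = 4.
Step 2: step2() calls step1() which returns 4 + 22 = 26.
Step 3: step2() returns 26 * 2 = 52

The answer is 52.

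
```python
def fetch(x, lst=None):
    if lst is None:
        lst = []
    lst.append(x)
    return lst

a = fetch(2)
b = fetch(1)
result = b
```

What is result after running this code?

Step 1: None default with guard creates a NEW list each call.
Step 2: a = [2] (fresh list). b = [1] (another fresh list).
Step 3: result = [1] (this is the fix for mutable default)

The answer is [1].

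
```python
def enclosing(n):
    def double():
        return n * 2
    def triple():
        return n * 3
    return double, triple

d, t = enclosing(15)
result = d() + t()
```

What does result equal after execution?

Step 1: Both closures capture the same n = 15.
Step 2: d() = 15 * 2 = 30, t() = 15 * 3 = 45.
Step 3: result = 30 + 45 = 75

The answer is 75.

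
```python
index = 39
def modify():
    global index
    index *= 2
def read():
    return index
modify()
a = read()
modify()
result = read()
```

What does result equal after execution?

Step 1: index = 39.
Step 2: First modify(): index = 39 * 2 = 78.
Step 3: Second modify(): index = 78 * 2 = 156.
Step 4: read() returns 156

The answer is 156.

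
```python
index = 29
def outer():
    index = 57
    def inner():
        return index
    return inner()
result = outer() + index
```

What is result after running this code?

Step 1: Global index = 29. outer() shadows with index = 57.
Step 2: inner() returns enclosing index = 57. outer() = 57.
Step 3: result = 57 + global index (29) = 86

The answer is 86.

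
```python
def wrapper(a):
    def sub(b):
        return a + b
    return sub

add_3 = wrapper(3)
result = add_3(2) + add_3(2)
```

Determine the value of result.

Step 1: add_3 captures a = 3.
Step 2: add_3(2) = 3 + 2 = 5, called twice.
Step 3: result = 5 + 5 = 10

The answer is 10.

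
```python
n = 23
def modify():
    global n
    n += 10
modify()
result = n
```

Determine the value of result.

Step 1: n = 23 globally.
Step 2: modify() modifies global n: n += 10 = 33.
Step 3: result = 33

The answer is 33.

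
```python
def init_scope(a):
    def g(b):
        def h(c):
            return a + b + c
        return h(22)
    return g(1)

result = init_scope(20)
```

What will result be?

Step 1: a = 20, b = 1, c = 22 across three nested scopes.
Step 2: h() accesses all three via LEGB rule.
Step 3: result = 20 + 1 + 22 = 43

The answer is 43.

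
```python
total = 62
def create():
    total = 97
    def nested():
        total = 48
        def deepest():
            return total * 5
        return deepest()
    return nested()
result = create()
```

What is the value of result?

Step 1: deepest() looks up total through LEGB: not local, finds total = 48 in enclosing nested().
Step 2: Returns 48 * 5 = 240.
Step 3: result = 240

The answer is 240.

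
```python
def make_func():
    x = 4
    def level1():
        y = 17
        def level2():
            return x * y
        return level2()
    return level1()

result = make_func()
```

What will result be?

Step 1: x = 4 in make_func. y = 17 in level1.
Step 2: level2() reads x = 4 and y = 17 from enclosing scopes.
Step 3: result = 4 * 17 = 68

The answer is 68.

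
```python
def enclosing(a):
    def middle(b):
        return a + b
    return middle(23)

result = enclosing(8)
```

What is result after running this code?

Step 1: enclosing(8) passes a = 8.
Step 2: middle(23) has b = 23, reads a = 8 from enclosing.
Step 3: result = 8 + 23 = 31

The answer is 31.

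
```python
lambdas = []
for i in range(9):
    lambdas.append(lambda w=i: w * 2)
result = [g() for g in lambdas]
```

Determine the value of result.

Step 1: Default arg w=i captures i at each iteration.
Step 2: lambdas[k] has w defaulting to k, returns k * 2.
Step 3: result = [0, 2, 4, 6, 8, 10, 12, 14, 16]

The answer is [0, 2, 4, 6, 8, 10, 12, 14, 16].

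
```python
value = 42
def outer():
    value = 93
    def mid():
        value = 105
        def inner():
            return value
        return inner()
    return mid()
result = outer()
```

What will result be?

Step 1: Three levels of shadowing: global 42, outer 93, mid 105.
Step 2: inner() finds value = 105 in enclosing mid() scope.
Step 3: result = 105

The answer is 105.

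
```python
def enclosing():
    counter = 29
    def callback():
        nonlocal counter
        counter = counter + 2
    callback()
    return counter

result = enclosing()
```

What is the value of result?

Step 1: enclosing() sets counter = 29.
Step 2: callback() uses nonlocal to modify counter in enclosing's scope: counter = 29 + 2 = 31.
Step 3: enclosing() returns the modified counter = 31

The answer is 31.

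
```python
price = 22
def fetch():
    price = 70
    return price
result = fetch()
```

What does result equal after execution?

Step 1: Global price = 22.
Step 2: fetch() creates local price = 70, shadowing the global.
Step 3: Returns local price = 70. result = 70

The answer is 70.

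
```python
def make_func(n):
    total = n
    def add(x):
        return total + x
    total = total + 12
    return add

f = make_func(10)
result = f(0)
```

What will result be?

Step 1: make_func(10) sets total = 10, then total = 10 + 12 = 22.
Step 2: Closures capture by reference, so add sees total = 22.
Step 3: f(0) returns 22 + 0 = 22

The answer is 22.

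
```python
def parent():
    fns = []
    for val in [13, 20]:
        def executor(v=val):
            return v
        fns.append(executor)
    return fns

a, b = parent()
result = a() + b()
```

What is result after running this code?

Step 1: Default argument v=val captures val at each iteration.
Step 2: a() returns 13 (captured at first iteration), b() returns 20 (captured at second).
Step 3: result = 13 + 20 = 33

The answer is 33.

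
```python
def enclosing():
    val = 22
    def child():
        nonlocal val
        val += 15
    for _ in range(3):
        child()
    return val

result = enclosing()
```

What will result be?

Step 1: val = 22.
Step 2: child() is called 3 times in a loop, each adding 15 via nonlocal.
Step 3: val = 22 + 15 * 3 = 67

The answer is 67.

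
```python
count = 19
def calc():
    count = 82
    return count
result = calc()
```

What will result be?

Step 1: Global count = 19.
Step 2: calc() creates local count = 82, shadowing the global.
Step 3: Returns local count = 82. result = 82

The answer is 82.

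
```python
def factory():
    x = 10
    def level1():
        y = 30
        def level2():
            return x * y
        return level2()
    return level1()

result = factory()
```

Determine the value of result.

Step 1: x = 10 in factory. y = 30 in level1.
Step 2: level2() reads x = 10 and y = 30 from enclosing scopes.
Step 3: result = 10 * 30 = 300

The answer is 300.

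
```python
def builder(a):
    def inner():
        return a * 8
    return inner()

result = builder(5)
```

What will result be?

Step 1: builder(5) binds parameter a = 5.
Step 2: inner() accesses a = 5 from enclosing scope.
Step 3: result = 5 * 8 = 40

The answer is 40.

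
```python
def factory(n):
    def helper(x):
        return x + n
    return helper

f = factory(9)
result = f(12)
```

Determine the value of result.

Step 1: factory(9) creates a closure that captures n = 9.
Step 2: f(12) calls the closure with x = 12, returning 12 + 9 = 21.
Step 3: result = 21

The answer is 21.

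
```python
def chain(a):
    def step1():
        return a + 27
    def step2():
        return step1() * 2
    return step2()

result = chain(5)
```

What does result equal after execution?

Step 1: chain(5) captures a = 5.
Step 2: step2() calls step1() which returns 5 + 27 = 32.
Step 3: step2() returns 32 * 2 = 64

The answer is 64.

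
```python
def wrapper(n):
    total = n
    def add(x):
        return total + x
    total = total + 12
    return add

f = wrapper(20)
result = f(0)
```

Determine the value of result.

Step 1: wrapper(20) sets total = 20, then total = 20 + 12 = 32.
Step 2: Closures capture by reference, so add sees total = 32.
Step 3: f(0) returns 32 + 0 = 32

The answer is 32.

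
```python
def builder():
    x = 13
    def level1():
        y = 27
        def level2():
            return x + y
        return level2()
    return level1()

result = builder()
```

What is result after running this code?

Step 1: x = 13 in builder. y = 27 in level1.
Step 2: level2() reads x = 13 and y = 27 from enclosing scopes.
Step 3: result = 13 + 27 = 40

The answer is 40.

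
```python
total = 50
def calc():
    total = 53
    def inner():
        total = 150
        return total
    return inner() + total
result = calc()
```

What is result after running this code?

Step 1: calc() has local total = 53. inner() has local total = 150.
Step 2: inner() returns its local total = 150.
Step 3: calc() returns 150 + its own total (53) = 203

The answer is 203.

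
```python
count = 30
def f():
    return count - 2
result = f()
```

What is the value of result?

Step 1: count = 30 is defined globally.
Step 2: f() looks up count from global scope = 30, then computes 30 - 2 = 28.
Step 3: result = 28

The answer is 28.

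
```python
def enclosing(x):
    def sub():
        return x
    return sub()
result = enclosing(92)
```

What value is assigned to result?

Step 1: enclosing(92) binds parameter x = 92.
Step 2: sub() looks up x in enclosing scope and finds the parameter x = 92.
Step 3: result = 92

The answer is 92.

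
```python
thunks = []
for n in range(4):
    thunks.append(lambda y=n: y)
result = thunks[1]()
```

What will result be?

Step 1: Default argument y=n captures n's value at each iteration.
Step 2: thunks[1] captured y = 1 when n was 1.
Step 3: result = 1

The answer is 1.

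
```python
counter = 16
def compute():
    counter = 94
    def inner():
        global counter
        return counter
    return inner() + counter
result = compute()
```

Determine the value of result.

Step 1: Global counter = 16. compute() shadows with local counter = 94.
Step 2: inner() uses global keyword, so inner() returns global counter = 16.
Step 3: compute() returns 16 + 94 = 110

The answer is 110.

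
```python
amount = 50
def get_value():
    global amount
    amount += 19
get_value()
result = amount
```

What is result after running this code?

Step 1: amount = 50 globally.
Step 2: get_value() modifies global amount: amount += 19 = 69.
Step 3: result = 69

The answer is 69.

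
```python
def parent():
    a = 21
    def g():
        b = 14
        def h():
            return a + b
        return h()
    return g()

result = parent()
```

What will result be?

Step 1: parent() defines a = 21. g() defines b = 14.
Step 2: h() accesses both from enclosing scopes: a = 21, b = 14.
Step 3: result = 21 + 14 = 35

The answer is 35.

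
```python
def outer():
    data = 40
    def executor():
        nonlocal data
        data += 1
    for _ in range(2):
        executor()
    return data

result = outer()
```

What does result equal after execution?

Step 1: data = 40.
Step 2: executor() is called 2 times in a loop, each adding 1 via nonlocal.
Step 3: data = 40 + 1 * 2 = 42

The answer is 42.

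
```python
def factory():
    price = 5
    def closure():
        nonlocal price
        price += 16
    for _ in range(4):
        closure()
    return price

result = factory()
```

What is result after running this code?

Step 1: price = 5.
Step 2: closure() is called 4 times in a loop, each adding 16 via nonlocal.
Step 3: price = 5 + 16 * 4 = 69

The answer is 69.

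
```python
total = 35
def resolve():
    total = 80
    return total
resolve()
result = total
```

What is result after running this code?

Step 1: total = 35 globally.
Step 2: resolve() creates a LOCAL total = 80 (no global keyword!).
Step 3: The global total is unchanged. result = 35

The answer is 35.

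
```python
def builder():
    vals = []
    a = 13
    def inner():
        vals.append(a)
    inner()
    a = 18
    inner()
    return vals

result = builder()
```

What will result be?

Step 1: a = 13. inner() appends current a to vals.
Step 2: First inner(): appends 13. Then a = 18.
Step 3: Second inner(): appends 18 (closure sees updated a). result = [13, 18]

The answer is [13, 18].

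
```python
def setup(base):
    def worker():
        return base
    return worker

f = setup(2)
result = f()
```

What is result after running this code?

Step 1: setup(2) creates closure capturing base = 2.
Step 2: f() returns the captured base = 2.
Step 3: result = 2

The answer is 2.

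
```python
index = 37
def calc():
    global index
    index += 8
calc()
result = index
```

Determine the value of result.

Step 1: index = 37 globally.
Step 2: calc() modifies global index: index += 8 = 45.
Step 3: result = 45

The answer is 45.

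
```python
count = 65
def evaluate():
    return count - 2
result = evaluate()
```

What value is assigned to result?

Step 1: count = 65 is defined globally.
Step 2: evaluate() looks up count from global scope = 65, then computes 65 - 2 = 63.
Step 3: result = 63

The answer is 63.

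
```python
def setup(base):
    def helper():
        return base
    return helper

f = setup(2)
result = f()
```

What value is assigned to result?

Step 1: setup(2) creates closure capturing base = 2.
Step 2: f() returns the captured base = 2.
Step 3: result = 2

The answer is 2.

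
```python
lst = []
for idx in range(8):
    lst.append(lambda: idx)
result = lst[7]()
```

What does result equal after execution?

Step 1: The loop creates 8 lambdas, all referencing the same variable idx.
Step 2: After the loop, idx = 7 (final value).
Step 3: lst[7]() looks up idx at call time and finds 7. This is the late binding gotcha. result = 7

The answer is 7.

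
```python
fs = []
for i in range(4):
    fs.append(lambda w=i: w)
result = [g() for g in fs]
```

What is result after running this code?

Step 1: Default arg w=i captures i at each iteration.
Step 2: Each lambda has its own default: 0, 1, ..., 3.
Step 3: result = [0, 1, 2, 3]

The answer is [0, 1, 2, 3].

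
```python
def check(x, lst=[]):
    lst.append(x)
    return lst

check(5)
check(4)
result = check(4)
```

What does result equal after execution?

Step 1: Mutable default argument gotcha! The list [] is created once.
Step 2: Each call appends to the SAME list: [5], [5, 4], [5, 4, 4].
Step 3: result = [5, 4, 4]

The answer is [5, 4, 4].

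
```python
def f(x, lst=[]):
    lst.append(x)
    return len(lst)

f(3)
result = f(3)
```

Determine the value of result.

Step 1: Mutable default list persists between calls.
Step 2: First call: lst = [3], len = 1. Second call: lst = [3, 3], len = 2.
Step 3: result = 2

The answer is 2.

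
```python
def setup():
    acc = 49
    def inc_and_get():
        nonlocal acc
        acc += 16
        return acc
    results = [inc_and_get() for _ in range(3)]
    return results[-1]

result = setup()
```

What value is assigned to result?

Step 1: acc = 49.
Step 2: Three calls to inc_and_get(), each adding 16.
Step 3: Last value = 49 + 16 * 3 = 97

The answer is 97.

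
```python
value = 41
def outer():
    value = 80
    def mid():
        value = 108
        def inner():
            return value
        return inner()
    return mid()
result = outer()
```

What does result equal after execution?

Step 1: Three levels of shadowing: global 41, outer 80, mid 108.
Step 2: inner() finds value = 108 in enclosing mid() scope.
Step 3: result = 108

The answer is 108.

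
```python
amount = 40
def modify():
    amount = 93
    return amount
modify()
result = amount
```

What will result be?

Step 1: Global amount = 40.
Step 2: modify() creates local amount = 93 (shadow, not modification).
Step 3: After modify() returns, global amount is unchanged. result = 40

The answer is 40.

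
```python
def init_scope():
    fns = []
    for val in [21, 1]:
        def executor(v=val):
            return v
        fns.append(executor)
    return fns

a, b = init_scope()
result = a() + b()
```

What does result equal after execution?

Step 1: Default argument v=val captures val at each iteration.
Step 2: a() returns 21 (captured at first iteration), b() returns 1 (captured at second).
Step 3: result = 21 + 1 = 22

The answer is 22.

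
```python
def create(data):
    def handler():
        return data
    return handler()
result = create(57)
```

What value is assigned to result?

Step 1: create(57) binds parameter data = 57.
Step 2: handler() looks up data in enclosing scope and finds the parameter data = 57.
Step 3: result = 57

The answer is 57.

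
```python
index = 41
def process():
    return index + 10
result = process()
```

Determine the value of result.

Step 1: index = 41 is defined globally.
Step 2: process() looks up index from global scope = 41, then computes 41 + 10 = 51.
Step 3: result = 51

The answer is 51.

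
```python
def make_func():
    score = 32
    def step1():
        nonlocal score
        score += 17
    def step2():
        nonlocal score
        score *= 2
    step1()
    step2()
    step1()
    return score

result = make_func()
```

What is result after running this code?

Step 1: score = 32.
Step 2: step1(): score = 32 + 17 = 49.
Step 3: step2(): score = 49 * 2 = 98.
Step 4: step1(): score = 98 + 17 = 115. result = 115

The answer is 115.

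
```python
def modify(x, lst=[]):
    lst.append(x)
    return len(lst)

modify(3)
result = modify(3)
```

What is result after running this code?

Step 1: Mutable default list persists between calls.
Step 2: First call: lst = [3], len = 1. Second call: lst = [3, 3], len = 2.
Step 3: result = 2

The answer is 2.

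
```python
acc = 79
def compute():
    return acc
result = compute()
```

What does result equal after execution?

Step 1: acc = 79 is defined in the global scope.
Step 2: compute() looks up acc. No local acc exists, so Python checks the global scope via LEGB rule and finds acc = 79.
Step 3: result = 79

The answer is 79.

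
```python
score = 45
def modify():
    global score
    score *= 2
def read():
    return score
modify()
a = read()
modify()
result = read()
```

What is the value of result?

Step 1: score = 45.
Step 2: First modify(): score = 45 * 2 = 90.
Step 3: Second modify(): score = 90 * 2 = 180.
Step 4: read() returns 180

The answer is 180.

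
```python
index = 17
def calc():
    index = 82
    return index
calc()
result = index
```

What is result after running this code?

Step 1: index = 17 globally.
Step 2: calc() creates a LOCAL index = 82 (no global keyword!).
Step 3: The global index is unchanged. result = 17

The answer is 17.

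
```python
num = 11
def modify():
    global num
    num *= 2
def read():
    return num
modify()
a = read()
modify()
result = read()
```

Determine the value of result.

Step 1: num = 11.
Step 2: First modify(): num = 11 * 2 = 22.
Step 3: Second modify(): num = 22 * 2 = 44.
Step 4: read() returns 44

The answer is 44.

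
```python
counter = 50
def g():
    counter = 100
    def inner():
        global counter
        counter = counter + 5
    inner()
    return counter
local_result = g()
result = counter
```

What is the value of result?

Step 1: Global counter = 50. g() creates local counter = 100.
Step 2: inner() declares global counter and adds 5: global counter = 50 + 5 = 55.
Step 3: g() returns its local counter = 100 (unaffected by inner).
Step 4: result = global counter = 55

The answer is 55.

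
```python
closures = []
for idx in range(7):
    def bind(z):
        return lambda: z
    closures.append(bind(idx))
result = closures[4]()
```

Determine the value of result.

Step 1: bind(idx) creates a new scope capturing z = idx at call time.
Step 2: closures[4] = bind(4), so its lambda captures z = 4.
Step 3: result = 4 (closure factory fixes late binding)

The answer is 4.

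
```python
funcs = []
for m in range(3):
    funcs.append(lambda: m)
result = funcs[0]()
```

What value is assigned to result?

Step 1: The loop creates 3 lambdas, all referencing the same variable m.
Step 2: After the loop, m = 2 (final value).
Step 3: funcs[0]() looks up m at call time and finds 2. This is the late binding gotcha. result = 2

The answer is 2.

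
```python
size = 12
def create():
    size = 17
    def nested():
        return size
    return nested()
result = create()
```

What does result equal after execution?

Step 1: size = 12 globally, but create() defines size = 17 locally.
Step 2: nested() looks up size. Not in local scope, so checks enclosing scope (create) and finds size = 17.
Step 3: result = 17

The answer is 17.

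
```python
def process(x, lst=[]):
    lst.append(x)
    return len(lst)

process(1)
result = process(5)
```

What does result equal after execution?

Step 1: Mutable default list persists between calls.
Step 2: First call: lst = [1], len = 1. Second call: lst = [1, 5], len = 2.
Step 3: result = 2

The answer is 2.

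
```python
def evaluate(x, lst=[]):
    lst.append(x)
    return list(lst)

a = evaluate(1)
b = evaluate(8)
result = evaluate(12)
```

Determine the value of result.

Step 1: Default list is shared. list() creates copies for return values.
Step 2: Internal list grows: [1] -> [1, 8] -> [1, 8, 12].
Step 3: result = [1, 8, 12]

The answer is [1, 8, 12].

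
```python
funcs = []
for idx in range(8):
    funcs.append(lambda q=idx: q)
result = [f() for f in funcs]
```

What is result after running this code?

Step 1: Default arg q=idx captures idx at each iteration.
Step 2: Each lambda has its own default: 0, 1, ..., 7.
Step 3: result = [0, 1, 2, 3, 4, 5, 6, 7]

The answer is [0, 1, 2, 3, 4, 5, 6, 7].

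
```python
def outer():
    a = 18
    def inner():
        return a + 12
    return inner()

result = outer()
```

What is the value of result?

Step 1: outer() defines a = 18.
Step 2: inner() reads a = 18 from enclosing scope, returns 18 + 12 = 30.
Step 3: result = 30

The answer is 30.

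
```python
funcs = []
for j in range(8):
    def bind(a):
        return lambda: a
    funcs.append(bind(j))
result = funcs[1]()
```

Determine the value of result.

Step 1: bind(j) creates a new scope capturing a = j at call time.
Step 2: funcs[1] = bind(1), so its lambda captures a = 1.
Step 3: result = 1 (closure factory fixes late binding)

The answer is 1.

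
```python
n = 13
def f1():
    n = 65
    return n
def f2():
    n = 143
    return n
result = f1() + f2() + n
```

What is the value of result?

Step 1: Each function shadows global n with its own local.
Step 2: f1() returns 65, f2() returns 143.
Step 3: Global n = 13 is unchanged. result = 65 + 143 + 13 = 221

The answer is 221.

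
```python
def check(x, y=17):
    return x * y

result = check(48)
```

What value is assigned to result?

Step 1: check(48) uses default y = 17.
Step 2: Returns 48 * 17 = 816.
Step 3: result = 816

The answer is 816.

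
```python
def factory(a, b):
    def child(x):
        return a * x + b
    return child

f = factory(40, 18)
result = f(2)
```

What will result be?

Step 1: factory(40, 18) captures a = 40, b = 18.
Step 2: f(2) computes 40 * 2 + 18 = 98.
Step 3: result = 98

The answer is 98.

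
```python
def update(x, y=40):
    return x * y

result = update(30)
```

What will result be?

Step 1: update(30) uses default y = 40.
Step 2: Returns 30 * 40 = 1200.
Step 3: result = 1200

The answer is 1200.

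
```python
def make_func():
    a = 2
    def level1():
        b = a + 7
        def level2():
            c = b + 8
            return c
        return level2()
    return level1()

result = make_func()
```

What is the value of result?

Step 1: a = 2. b = a + 7 = 9.
Step 2: c = b + 8 = 9 + 8 = 17.
Step 3: result = 17

The answer is 17.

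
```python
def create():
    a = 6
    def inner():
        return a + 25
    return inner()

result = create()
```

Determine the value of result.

Step 1: create() defines a = 6.
Step 2: inner() reads a = 6 from enclosing scope, returns 6 + 25 = 31.
Step 3: result = 31

The answer is 31.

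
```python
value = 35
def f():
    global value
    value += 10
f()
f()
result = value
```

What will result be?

Step 1: value = 35.
Step 2: First f(): value = 35 + 10 = 45.
Step 3: Second f(): value = 45 + 10 = 55. result = 55

The answer is 55.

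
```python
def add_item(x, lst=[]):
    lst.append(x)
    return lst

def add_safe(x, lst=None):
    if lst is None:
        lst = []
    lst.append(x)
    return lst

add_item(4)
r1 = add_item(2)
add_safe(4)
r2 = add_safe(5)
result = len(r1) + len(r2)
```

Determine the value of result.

Step 1: add_item shares mutable default: after 2 calls, lst = [4, 2], len = 2.
Step 2: add_safe creates fresh list each time: r2 = [5], len = 1.
Step 3: result = 2 + 1 = 3

The answer is 3.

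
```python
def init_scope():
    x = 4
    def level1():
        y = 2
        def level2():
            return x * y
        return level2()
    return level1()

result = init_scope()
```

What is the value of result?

Step 1: x = 4 in init_scope. y = 2 in level1.
Step 2: level2() reads x = 4 and y = 2 from enclosing scopes.
Step 3: result = 4 * 2 = 8

The answer is 8.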